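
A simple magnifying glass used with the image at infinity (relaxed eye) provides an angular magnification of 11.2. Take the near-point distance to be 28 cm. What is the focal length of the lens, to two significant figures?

For the image at infinity, M = D/f.
f = D/M = 28/11.2 = 2.500 cm.

2.5 cm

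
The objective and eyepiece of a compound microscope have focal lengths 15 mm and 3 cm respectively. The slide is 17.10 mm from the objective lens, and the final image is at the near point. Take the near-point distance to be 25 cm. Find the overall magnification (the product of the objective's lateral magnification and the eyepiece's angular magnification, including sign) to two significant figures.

-67

Convert to cm: f_obj = 15 mm = 1.5 cm; d_o = 17.10 mm = 1.71 cm.
Objective: 1/d_i = 1/f_obj - 1/d_o = 1/1.5 - 1/1.71 = 0.08187 cm^-1, so d_i = 12.214 cm.
m_obj = -d_i/d_o = -12.214/1.71 = -7.143.
Eyepiece angular magnification (image at near point): M_eye = 1 + D/f_e = 1 + 25/3 = 9.333.
Overall M = m_obj x M_eye = (-7.143)(9.333) = -66.67.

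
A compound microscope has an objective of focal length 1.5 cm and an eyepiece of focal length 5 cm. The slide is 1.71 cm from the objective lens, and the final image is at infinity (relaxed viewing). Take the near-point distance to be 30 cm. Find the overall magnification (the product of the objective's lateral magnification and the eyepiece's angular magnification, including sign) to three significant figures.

Objective: 1/d_i = 1/f_obj - 1/d_o = 1/1.5 - 1/1.71 = 0.08187 cm^-1, so d_i = 12.214 cm.
m_obj = -d_i/d_o = -12.214/1.71 = -7.143.
Eyepiece angular magnification (image at infinity): M_eye = D/f_e = 30/5 = 6.000.
Overall M = m_obj x M_eye = (-7.143)(6.000) = -42.86.

-42.9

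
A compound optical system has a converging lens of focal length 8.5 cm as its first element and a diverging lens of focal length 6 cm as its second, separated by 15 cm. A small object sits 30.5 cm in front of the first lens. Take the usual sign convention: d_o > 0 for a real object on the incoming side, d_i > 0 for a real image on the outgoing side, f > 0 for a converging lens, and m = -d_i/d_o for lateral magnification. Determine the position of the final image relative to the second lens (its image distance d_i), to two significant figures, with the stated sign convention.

-2.1 cm

First lens: d_i1 = 1/(1/8.5 - 1/30.5) = 11.784 cm.
That image sits 3.216 cm in front of the second lens, so d_o2 = 3.216 cm.
Second lens: d_i2 = 1/(1/(-6) - 1/(3.216)) = -2.094 cm.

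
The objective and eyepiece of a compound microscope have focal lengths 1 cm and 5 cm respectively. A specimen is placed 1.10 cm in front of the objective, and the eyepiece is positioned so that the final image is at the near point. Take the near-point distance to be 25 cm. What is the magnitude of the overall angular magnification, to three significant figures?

Objective: 1/d_i = 1/f_obj - 1/d_o = 1/1 - 1/1.10 = 0.09091 cm^-1, so d_i = 11.000 cm.
m_obj = -d_i/d_o = -11.000/1.10 = -10.000.
Eyepiece angular magnification (image at near point): M_eye = 1 + D/f_e = 1 + 25/5 = 6.000.
Overall M = m_obj x M_eye = (-10.000)(6.000) = -60.00.
|M| = 60.00.

60.0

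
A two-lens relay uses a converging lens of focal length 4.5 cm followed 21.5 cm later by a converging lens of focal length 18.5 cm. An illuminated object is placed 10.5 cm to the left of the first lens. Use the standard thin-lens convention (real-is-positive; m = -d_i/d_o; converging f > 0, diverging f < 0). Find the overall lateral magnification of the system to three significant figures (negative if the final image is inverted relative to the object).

Lens 1: 1/d_i1 = 1/f_1 - 1/d_o1 = 1/4.5 - 1/10.5 = 0.12698 cm^-1, so d_i1 = 7.875 cm.
m_1 = -(7.875)/10.5 = -0.7500.
That image sits 13.625 cm in front of the second lens, so d_o2 = 13.625 cm.
Lens 2: 1/d_i2 = 1/f_2 - 1/d_o2 = 1/18.5 - 1/(13.625) = -0.01934 cm^-1, so d_i2 = -51.705 cm.
m_2 = -(-51.705)/(13.625) = 3.7949.
The system's lateral magnification is m_1 m_2 = (-0.7500)(3.7949) = -2.8462.

-2.85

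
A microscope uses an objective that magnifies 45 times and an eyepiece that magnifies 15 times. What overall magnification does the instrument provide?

The overall magnification of a compound microscope is the product of the objective and eyepiece magnifications:
M = M_obj x M_eye = 45 x 15 = 675.

675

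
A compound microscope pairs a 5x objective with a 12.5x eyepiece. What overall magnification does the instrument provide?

62.5

The overall magnification of a compound microscope is the product of the objective and eyepiece magnifications:
M = M_obj x M_eye = 5 x 12.5 = 62.5.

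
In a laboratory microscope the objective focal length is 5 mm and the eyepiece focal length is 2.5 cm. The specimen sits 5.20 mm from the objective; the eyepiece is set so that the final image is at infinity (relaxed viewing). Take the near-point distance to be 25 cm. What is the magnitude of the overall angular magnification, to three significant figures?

Convert to cm: f_obj = 5 mm = 0.5 cm; d_o = 5.20 mm = 0.52 cm.
Objective: 1/d_i = 1/f_obj - 1/d_o = 1/0.5 - 1/0.52 = 0.07692 cm^-1, so d_i = 13.000 cm.
m_obj = -d_i/d_o = -13.000/0.52 = -25.000.
Eyepiece angular magnification (image at infinity): M_eye = D/f_e = 25/2.5 = 10.000.
Overall M = m_obj x M_eye = (-25.000)(10.000) = -250.00.
|M| = 250.00.

250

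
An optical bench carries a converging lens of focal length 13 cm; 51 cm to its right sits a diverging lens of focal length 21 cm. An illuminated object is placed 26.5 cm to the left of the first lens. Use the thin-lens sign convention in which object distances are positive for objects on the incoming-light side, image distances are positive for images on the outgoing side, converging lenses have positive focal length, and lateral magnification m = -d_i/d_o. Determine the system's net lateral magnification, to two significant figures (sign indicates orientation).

-0.44

Lens 1: 1/d_i1 = 1/f_1 - 1/d_o1 = 1/13 - 1/26.5 = 0.03919 cm^-1, so d_i1 = 25.519 cm.
m_1 = -(25.519)/26.5 = -0.9630.
The intermediate image is 25.519 cm to the right of lens 1, so d_o2 = L - d_i1 = 51 - 25.519 = 25.481 cm.
Lens 2: 1/d_i2 = 1/f_2 - 1/d_o2 = 1/(-21) - 1/(25.481) = -0.08686 cm^-1, so d_i2 = -11.512 cm.
m_2 = -(-11.512)/(25.481) = 0.4518.
The system's lateral magnification is m_1 m_2 = (-0.9630)(0.4518) = -0.4351.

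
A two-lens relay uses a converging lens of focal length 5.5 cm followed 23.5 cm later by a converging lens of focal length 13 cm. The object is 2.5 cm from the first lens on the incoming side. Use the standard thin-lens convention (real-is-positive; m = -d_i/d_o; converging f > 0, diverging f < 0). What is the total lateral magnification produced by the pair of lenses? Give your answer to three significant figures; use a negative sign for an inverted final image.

Lens 1: 1/d_i1 = 1/f_1 - 1/d_o1 = 1/5.5 - 1/2.5 = -0.21818 cm^-1, so d_i1 = -4.583 cm.
m_1 = -(-4.583)/2.5 = 1.8333.
With d_i1 < 0 the first image is virtual and lies on the object side; the object distance for lens 2 is d_o2 = 23.5 - (-4.583) = 28.083 cm.
Lens 2: 1/d_i2 = 1/f_2 - 1/d_o2 = 1/13 - 1/(28.083) = 0.04131 cm^-1, so d_i2 = 24.204 cm.
m_2 = -(24.204)/(28.083) = -0.8619.
Overall magnification: m = m_1 m_2 = -1.5801.

-1.58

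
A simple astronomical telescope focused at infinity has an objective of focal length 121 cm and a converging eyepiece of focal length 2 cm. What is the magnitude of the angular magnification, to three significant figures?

|M| = f_obj/|f_eye| = 121/2 = 60.500.

60.5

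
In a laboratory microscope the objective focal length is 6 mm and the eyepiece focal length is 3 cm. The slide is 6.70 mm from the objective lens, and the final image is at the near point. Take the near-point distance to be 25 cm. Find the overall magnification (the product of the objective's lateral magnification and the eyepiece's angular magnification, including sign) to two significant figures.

-80

Convert to cm: f_obj = 6 mm = 0.6 cm; d_o = 6.70 mm = 0.67 cm.
Objective: 1/d_i = 1/f_obj - 1/d_o = 1/0.6 - 1/0.67 = 0.17413 cm^-1, so d_i = 5.743 cm.
m_obj = -d_i/d_o = -5.743/0.67 = -8.571.
Eyepiece angular magnification (image at near point): M_eye = 1 + D/f_e = 1 + 25/3 = 9.333.
Overall M = m_obj x M_eye = (-8.571)(9.333) = -80.00.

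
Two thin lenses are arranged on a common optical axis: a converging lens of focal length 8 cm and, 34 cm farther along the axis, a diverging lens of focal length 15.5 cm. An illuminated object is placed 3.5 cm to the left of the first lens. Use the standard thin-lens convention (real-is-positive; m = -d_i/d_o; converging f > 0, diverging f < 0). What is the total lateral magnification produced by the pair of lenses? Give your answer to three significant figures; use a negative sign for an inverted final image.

Lens 1: 1/d_i1 = 1/f_1 - 1/d_o1 = 1/8 - 1/3.5 = -0.16071 cm^-1, so d_i1 = -6.222 cm.
m_1 = -(-6.222)/3.5 = 1.7778.
The intermediate image is virtual, 6.222 cm to the left of lens 1, so d_o2 = L - d_i1 = 34 - (-6.222) = 40.222 cm.
Lens 2: 1/d_i2 = 1/f_2 - 1/d_o2 = 1/(-15.5) - 1/(40.222) = -0.08938 cm^-1, so d_i2 = -11.188 cm.
m_2 = -(-11.188)/(40.222) = 0.2782.
The system's lateral magnification is m_1 m_2 = (1.7778)(0.2782) = 0.4945.

0.495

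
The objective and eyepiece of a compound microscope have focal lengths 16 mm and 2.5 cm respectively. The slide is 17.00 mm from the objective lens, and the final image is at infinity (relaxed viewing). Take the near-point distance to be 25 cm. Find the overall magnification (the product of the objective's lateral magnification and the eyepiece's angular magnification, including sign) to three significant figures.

-160

Convert to cm: f_obj = 16 mm = 1.6 cm; d_o = 17.00 mm = 1.70 cm.
Objective: 1/d_i = 1/f_obj - 1/d_o = 1/1.6 - 1/1.70 = 0.03676 cm^-1, so d_i = 27.200 cm.
m_obj = -d_i/d_o = -27.200/1.70 = -16.000.
Eyepiece angular magnification (image at infinity): M_eye = D/f_e = 25/2.5 = 10.000.
Overall M = m_obj x M_eye = (-16.000)(10.000) = -160.00.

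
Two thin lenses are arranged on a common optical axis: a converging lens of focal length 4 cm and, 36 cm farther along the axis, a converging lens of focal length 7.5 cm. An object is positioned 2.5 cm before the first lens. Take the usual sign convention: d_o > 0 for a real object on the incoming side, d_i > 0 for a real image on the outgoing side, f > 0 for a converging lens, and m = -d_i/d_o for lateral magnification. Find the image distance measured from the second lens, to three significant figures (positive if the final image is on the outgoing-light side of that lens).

First lens: d_i1 = 1/(1/4 - 1/2.5) = -6.667 cm.
The intermediate image is virtual, 6.667 cm to the left of lens 1, so d_o2 = L - d_i1 = 36 - (-6.667) = 42.667 cm.
Second lens: d_i2 = 1/(1/7.5 - 1/(42.667)) = 9.100 cm.

9.10 cm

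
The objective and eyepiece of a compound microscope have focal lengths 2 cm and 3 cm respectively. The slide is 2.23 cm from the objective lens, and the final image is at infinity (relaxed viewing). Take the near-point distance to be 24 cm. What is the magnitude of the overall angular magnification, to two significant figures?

70

Objective: 1/d_i = 1/f_obj - 1/d_o = 1/2 - 1/2.23 = 0.05157 cm^-1, so d_i = 19.391 cm.
m_obj = -d_i/d_o = -19.391/2.23 = -8.696.
Eyepiece angular magnification (image at infinity): M_eye = D/f_e = 24/3 = 8.000.
Overall M = m_obj x M_eye = (-8.696)(8.000) = -69.57.
|M| = 69.57.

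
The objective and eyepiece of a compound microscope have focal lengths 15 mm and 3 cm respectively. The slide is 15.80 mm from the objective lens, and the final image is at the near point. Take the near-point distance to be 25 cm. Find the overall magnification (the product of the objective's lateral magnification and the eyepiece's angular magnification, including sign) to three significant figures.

-175

Convert to cm: f_obj = 15 mm = 1.5 cm; d_o = 15.80 mm = 1.58 cm.
Objective: 1/d_i = 1/f_obj - 1/d_o = 1/1.5 - 1/1.58 = 0.03376 cm^-1, so d_i = 29.625 cm.
m_obj = -d_i/d_o = -29.625/1.58 = -18.750.
Eyepiece angular magnification (image at near point): M_eye = 1 + D/f_e = 1 + 25/3 = 9.333.
Overall M = m_obj x M_eye = (-18.750)(9.333) = -175.00.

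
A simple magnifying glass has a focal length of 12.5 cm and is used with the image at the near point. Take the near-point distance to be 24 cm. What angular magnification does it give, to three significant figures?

2.92

M = 1 + D/f = 1 + 24/12.5 = 2.920.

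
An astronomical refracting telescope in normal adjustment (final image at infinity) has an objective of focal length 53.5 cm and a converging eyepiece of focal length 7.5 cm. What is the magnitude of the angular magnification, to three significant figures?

7.13

|M| = f_obj/|f_eye| = 53.5/7.5 = 7.133.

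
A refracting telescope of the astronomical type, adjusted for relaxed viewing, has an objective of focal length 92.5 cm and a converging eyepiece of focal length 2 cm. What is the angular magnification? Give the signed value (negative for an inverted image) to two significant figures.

-46

M = -f_obj/f_eye = -92.5/(2) = -46.250.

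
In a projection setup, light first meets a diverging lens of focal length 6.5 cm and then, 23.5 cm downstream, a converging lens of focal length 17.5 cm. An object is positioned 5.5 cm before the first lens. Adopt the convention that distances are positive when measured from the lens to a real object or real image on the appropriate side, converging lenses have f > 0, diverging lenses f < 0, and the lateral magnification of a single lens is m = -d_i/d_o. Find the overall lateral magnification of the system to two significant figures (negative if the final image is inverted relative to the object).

-1.1

First lens: d_i1 = 1/(1/(-6.5) - 1/5.5) = -2.979 cm.
m_1 = -(-2.979)/5.5 = 0.5417.
With d_i1 < 0 the first image is virtual and lies on the object side; the object distance for lens 2 is d_o2 = 23.5 - (-2.979) = 26.479 cm.
Second lens: d_i2 = 1/(1/17.5 - 1/(26.479)) = 51.607 cm.
m_2 = -(51.607)/(26.479) = -1.9490.
Total m = m_1 x m_2 = (0.5417)(-1.9490) = -1.0557.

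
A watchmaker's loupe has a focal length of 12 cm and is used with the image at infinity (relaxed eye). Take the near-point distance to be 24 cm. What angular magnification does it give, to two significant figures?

2.0

M = D/f = 24/12 = 2.000.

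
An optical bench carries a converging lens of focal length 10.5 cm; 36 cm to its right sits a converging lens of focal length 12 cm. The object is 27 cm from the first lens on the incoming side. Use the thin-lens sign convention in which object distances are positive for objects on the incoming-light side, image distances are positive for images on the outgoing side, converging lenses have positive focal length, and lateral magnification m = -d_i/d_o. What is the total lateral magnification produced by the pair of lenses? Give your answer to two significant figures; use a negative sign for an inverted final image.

1.1

First lens: d_i1 = 1/(1/10.5 - 1/27) = 17.182 cm.
m_1 = -(17.182)/27 = -0.6364.
That image sits 18.818 cm in front of the second lens, so d_o2 = 18.818 cm.
Second lens: d_i2 = 1/(1/12 - 1/(18.818)) = 33.120 cm.
m_2 = -(33.120)/(18.818) = -1.7600.
Overall magnification: m = m_1 m_2 = 1.1200.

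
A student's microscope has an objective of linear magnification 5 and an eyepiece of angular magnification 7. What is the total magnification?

35

The overall magnification of a compound microscope is the product of the objective and eyepiece magnifications:
M = M_obj x M_eye = 5 x 7 = 35.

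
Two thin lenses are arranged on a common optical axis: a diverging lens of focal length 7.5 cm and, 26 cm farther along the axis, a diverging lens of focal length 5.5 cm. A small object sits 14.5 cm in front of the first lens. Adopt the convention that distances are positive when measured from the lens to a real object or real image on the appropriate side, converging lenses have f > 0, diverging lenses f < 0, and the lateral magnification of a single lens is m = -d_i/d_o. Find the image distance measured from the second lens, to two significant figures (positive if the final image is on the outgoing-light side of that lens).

-4.7 cm

Applying the thin-lens equation to the first lens, 1/(-7.5) = 1/14.5 + 1/d_i1, which gives d_i1 = -4.943 cm.
The intermediate image is virtual, 4.943 cm to the left of lens 1, so d_o2 = L - d_i1 = 26 - (-4.943) = 30.943 cm.
Applying the thin-lens equation again with f_2 = -5.5 cm and d_o2 = 30.943 cm gives d_i2 = -4.670 cm.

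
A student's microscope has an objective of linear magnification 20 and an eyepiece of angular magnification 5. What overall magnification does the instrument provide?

The overall magnification of a compound microscope is the product of the objective and eyepiece magnifications:
M = M_obj x M_eye = 20 x 5 = 100.

100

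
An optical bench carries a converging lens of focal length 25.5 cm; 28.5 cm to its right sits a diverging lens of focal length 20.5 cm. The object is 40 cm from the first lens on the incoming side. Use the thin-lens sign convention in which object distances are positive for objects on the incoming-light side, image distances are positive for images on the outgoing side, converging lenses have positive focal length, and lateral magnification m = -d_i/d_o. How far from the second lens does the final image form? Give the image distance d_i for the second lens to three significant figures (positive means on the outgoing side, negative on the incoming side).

-40.2 cm

First lens: d_i1 = 1/(1/25.5 - 1/40) = 70.345 cm.
This image would form 70.345 cm past lens 1, i.e. 41.845 cm beyond lens 2, so it is a virtual object for lens 2: d_o2 = 28.5 - 70.345 = -41.845 cm.
Second lens: d_i2 = 1/(1/(-20.5) - 1/(-41.845)) = -40.189 cm.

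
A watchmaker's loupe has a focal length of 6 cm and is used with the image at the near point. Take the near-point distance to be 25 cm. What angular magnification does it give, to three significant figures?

M = 1 + D/f = 1 + 25/6 = 5.167.

5.17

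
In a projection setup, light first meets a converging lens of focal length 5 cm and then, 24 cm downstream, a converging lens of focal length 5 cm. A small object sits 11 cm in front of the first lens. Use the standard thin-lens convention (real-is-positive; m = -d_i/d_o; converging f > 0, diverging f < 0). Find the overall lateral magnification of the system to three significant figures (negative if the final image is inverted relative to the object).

Lens 1: 1/d_i1 = 1/f_1 - 1/d_o1 = 1/5 - 1/11 = 0.10909 cm^-1, so d_i1 = 9.167 cm.
m_1 = -(9.167)/11 = -0.8333.
That image sits 14.833 cm in front of the second lens, so d_o2 = 14.833 cm.
Lens 2: 1/d_i2 = 1/f_2 - 1/d_o2 = 1/5 - 1/(14.833) = 0.13258 cm^-1, so d_i2 = 7.542 cm.
m_2 = -(7.542)/(14.833) = -0.5085.
The system's lateral magnification is m_1 m_2 = (-0.8333)(-0.5085) = 0.4237.

0.424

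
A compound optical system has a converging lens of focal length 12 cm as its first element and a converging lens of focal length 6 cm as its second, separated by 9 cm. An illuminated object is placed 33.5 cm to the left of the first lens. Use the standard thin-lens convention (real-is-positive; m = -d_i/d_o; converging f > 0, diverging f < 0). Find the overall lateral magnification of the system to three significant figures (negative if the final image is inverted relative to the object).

Lens 1: 1/d_i1 = 1/f_1 - 1/d_o1 = 1/12 - 1/33.5 = 0.05348 cm^-1, so d_i1 = 18.698 cm.
m_1 = -(18.698)/33.5 = -0.5581.
Since 18.698 cm > 9 cm, the first image lies past the second lens and serves as a virtual object: d_o2 = L - d_i1 = -9.698 cm.
Lens 2: 1/d_i2 = 1/f_2 - 1/d_o2 = 1/6 - 1/(-9.698) = 0.26978 cm^-1, so d_i2 = 3.707 cm.
m_2 = -(3.707)/(-9.698) = 0.3822.
The system's lateral magnification is m_1 m_2 = (-0.5581)(0.3822) = -0.2133.

-0.213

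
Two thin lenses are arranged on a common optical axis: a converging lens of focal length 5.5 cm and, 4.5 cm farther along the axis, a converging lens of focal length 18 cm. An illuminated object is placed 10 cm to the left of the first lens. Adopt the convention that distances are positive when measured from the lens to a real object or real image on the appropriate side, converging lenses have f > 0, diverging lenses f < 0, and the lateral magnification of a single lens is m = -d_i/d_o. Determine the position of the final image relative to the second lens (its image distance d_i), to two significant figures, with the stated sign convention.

5.4 cm

First lens: d_i1 = 1/(1/5.5 - 1/10) = 12.222 cm.
This image would form 12.222 cm past lens 1, i.e. 7.722 cm beyond lens 2, so it is a virtual object for lens 2: d_o2 = 4.5 - 12.222 = -7.722 cm.
Second lens: d_i2 = 1/(1/18 - 1/(-7.722)) = 5.404 cm.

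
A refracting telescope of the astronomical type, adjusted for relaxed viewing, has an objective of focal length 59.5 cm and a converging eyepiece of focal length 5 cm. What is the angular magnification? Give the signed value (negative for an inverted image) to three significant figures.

M = -f_obj/f_eye = -59.5/(5) = -11.900.

-11.9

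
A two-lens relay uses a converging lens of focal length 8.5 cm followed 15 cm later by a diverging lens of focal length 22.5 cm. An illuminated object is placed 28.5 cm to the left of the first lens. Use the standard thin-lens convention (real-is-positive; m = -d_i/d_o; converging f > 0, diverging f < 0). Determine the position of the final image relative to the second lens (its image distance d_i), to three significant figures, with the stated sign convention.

-2.56 cm

First lens: d_i1 = 1/(1/8.5 - 1/28.5) = 12.113 cm.
The intermediate image is 12.113 cm to the right of lens 1, so d_o2 = L - d_i1 = 15 - 12.113 = 2.887 cm.
Second lens: d_i2 = 1/(1/(-22.5) - 1/(2.887)) = -2.559 cm.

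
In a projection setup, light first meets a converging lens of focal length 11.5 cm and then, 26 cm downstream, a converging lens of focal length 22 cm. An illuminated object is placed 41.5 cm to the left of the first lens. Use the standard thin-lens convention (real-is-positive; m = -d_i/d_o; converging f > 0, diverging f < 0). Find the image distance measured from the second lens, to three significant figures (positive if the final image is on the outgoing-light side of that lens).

-18.6 cm

Applying the thin-lens equation to the first lens, 1/11.5 = 1/41.5 + 1/d_i1, which gives d_i1 = 15.908 cm.
That image sits 10.092 cm in front of the second lens, so d_o2 = 10.092 cm.
Applying the thin-lens equation again with f_2 = 22 cm and d_o2 = 10.092 cm gives d_i2 = -18.644 cm.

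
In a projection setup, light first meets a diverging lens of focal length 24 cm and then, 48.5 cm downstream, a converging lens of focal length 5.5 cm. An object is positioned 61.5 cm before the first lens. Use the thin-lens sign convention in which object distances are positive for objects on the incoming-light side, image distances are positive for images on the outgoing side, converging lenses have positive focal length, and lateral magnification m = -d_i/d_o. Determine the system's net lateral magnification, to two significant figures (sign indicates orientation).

First lens: d_i1 = 1/(1/(-24) - 1/61.5) = -17.263 cm.
m_1 = -(-17.263)/61.5 = 0.2807.
With d_i1 < 0 the first image is virtual and lies on the object side; the object distance for lens 2 is d_o2 = 48.5 - (-17.263) = 65.763 cm.
Second lens: d_i2 = 1/(1/5.5 - 1/(65.763)) = 6.002 cm.
m_2 = -(6.002)/(65.763) = -0.0913.
Total m = m_1 x m_2 = (0.2807)(-0.0913) = -0.0256.

-0.026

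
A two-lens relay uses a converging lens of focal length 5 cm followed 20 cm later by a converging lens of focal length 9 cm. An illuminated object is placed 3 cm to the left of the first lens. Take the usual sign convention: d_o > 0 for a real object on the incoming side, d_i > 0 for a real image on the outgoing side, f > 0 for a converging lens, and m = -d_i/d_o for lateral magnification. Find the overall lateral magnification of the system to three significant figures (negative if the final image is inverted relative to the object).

-1.22

Applying the thin-lens equation to the first lens, 1/5 = 1/3 + 1/d_i1, which gives d_i1 = -7.500 cm.
Its lateral magnification is m_1 = -d_i1/d_o1 = -(-7.500)/3 = 2.5000.
The intermediate image is virtual, 7.500 cm to the left of lens 1, so d_o2 = L - d_i1 = 20 - (-7.500) = 27.500 cm.
Applying the thin-lens equation again with f_2 = 9 cm and d_o2 = 27.500 cm gives d_i2 = 13.378 cm.
m_2 = -(13.378)/(27.500) = -0.4865.
Overall magnification: m = m_1 m_2 = -1.2162.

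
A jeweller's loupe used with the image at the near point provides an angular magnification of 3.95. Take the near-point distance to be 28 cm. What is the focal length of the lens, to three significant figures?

For the image at the near point, M = 1 + D/f.
f = D/(M - 1) = 28/(3.95 - 1) = 9.492 cm.

9.49 cm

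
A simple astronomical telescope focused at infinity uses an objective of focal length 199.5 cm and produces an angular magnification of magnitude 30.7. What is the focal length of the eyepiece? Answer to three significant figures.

|M| = f_obj/f_eye, so f_eye = f_obj/|M| = 199.5/30.7 = 6.498 cm.

6.50 cm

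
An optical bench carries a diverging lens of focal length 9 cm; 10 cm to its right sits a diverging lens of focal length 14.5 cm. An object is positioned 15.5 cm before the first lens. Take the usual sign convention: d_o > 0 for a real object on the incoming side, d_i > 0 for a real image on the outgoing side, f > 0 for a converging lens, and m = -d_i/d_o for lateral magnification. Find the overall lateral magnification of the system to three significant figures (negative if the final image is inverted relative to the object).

Applying the thin-lens equation to the first lens, 1/(-9) = 1/15.5 + 1/d_i1, which gives d_i1 = -5.694 cm.
Its lateral magnification is m_1 = -d_i1/d_o1 = -(-5.694)/15.5 = 0.3673.
The intermediate image is virtual, 5.694 cm to the left of lens 1, so d_o2 = L - d_i1 = 10 - (-5.694) = 15.694 cm.
Applying the thin-lens equation again with f_2 = -14.5 cm and d_o2 = 15.694 cm gives d_i2 = -7.537 cm.
m_2 = -(-7.537)/(15.694) = 0.4802.
The system's lateral magnification is m_1 m_2 = (0.3673)(0.4802) = 0.1764.

0.176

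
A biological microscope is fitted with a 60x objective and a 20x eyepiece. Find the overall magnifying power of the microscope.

1200

The overall magnification of a compound microscope is the product of the objective and eyepiece magnifications:
M = M_obj x M_eye = 60 x 20 = 1200.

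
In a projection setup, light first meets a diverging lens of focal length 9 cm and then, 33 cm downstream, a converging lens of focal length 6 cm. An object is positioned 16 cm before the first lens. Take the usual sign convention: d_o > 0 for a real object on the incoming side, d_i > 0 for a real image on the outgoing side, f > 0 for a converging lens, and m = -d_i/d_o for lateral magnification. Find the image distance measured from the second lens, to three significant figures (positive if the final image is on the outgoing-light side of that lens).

First lens: d_i1 = 1/(1/(-9) - 1/16) = -5.760 cm.
With d_i1 < 0 the first image is virtual and lies on the object side; the object distance for lens 2 is d_o2 = 33 - (-5.760) = 38.760 cm.
Second lens: d_i2 = 1/(1/6 - 1/(38.760)) = 7.099 cm.

7.10 cm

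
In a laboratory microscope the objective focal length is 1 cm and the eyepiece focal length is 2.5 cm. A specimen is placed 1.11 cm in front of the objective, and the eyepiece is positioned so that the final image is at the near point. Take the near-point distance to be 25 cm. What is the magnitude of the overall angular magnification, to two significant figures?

Objective: 1/d_i = 1/f_obj - 1/d_o = 1/1 - 1/1.11 = 0.09910 cm^-1, so d_i = 10.091 cm.
m_obj = -d_i/d_o = -10.091/1.11 = -9.091.
Eyepiece angular magnification (image at near point): M_eye = 1 + D/f_e = 1 + 25/2.5 = 11.000.
Overall M = m_obj x M_eye = (-9.091)(11.000) = -100.00.
|M| = 100.00.

100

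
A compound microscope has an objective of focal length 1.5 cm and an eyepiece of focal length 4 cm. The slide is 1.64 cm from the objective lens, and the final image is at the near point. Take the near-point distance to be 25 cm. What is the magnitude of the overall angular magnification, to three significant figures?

Objective: 1/d_i = 1/f_obj - 1/d_o = 1/1.5 - 1/1.64 = 0.05691 cm^-1, so d_i = 17.571 cm.
m_obj = -d_i/d_o = -17.571/1.64 = -10.714.
Eyepiece angular magnification (image at near point): M_eye = 1 + D/f_e = 1 + 25/4 = 7.250.
Overall M = m_obj x M_eye = (-10.714)(7.250) = -77.68.
|M| = 77.68.

77.7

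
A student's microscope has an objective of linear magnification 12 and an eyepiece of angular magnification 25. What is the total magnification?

The overall magnification of a compound microscope is the product of the objective and eyepiece magnifications:
M = M_obj x M_eye = 12 x 25 = 300.

300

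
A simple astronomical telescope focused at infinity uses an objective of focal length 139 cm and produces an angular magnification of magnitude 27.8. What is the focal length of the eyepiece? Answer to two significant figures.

|M| = f_obj/f_eye, so f_eye = f_obj/|M| = 139/27.8 = 5.000 cm.

5.0 cm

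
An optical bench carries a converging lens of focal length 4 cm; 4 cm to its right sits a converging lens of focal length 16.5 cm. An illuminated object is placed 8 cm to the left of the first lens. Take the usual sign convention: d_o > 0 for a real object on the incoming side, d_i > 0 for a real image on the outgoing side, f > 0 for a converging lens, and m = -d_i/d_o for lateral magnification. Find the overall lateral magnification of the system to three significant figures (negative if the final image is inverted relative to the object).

First lens: d_i1 = 1/(1/4 - 1/8) = 8.000 cm.
m_1 = -(8.000)/8 = -1.0000.
Since 8.000 cm > 4 cm, the first image lies past the second lens and serves as a virtual object: d_o2 = L - d_i1 = -4.000 cm.
Second lens: d_i2 = 1/(1/16.5 - 1/(-4.000)) = 3.220 cm.
m_2 = -(3.220)/(-4.000) = 0.8049.
Overall magnification: m = m_1 m_2 = -0.8049.

-0.805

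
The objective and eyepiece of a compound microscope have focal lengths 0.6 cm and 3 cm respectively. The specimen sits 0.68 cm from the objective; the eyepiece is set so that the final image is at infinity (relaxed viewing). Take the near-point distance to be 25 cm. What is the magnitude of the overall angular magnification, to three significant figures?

62.5

Objective: 1/d_i = 1/f_obj - 1/d_o = 1/0.6 - 1/0.68 = 0.19608 cm^-1, so d_i = 5.100 cm.
m_obj = -d_i/d_o = -5.100/0.68 = -7.500.
Eyepiece angular magnification (image at infinity): M_eye = D/f_e = 25/3 = 8.333.
Overall M = m_obj x M_eye = (-7.500)(8.333) = -62.50.
|M| = 62.50.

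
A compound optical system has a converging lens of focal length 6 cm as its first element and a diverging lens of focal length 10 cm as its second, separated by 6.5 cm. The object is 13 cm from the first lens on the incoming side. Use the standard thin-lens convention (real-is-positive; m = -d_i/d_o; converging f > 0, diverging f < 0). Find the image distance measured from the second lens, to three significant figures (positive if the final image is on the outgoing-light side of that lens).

Applying the thin-lens equation to the first lens, 1/6 = 1/13 + 1/d_i1, which gives d_i1 = 11.143 cm.
Since 11.143 cm > 6.5 cm, the first image lies past the second lens and serves as a virtual object: d_o2 = L - d_i1 = -4.643 cm.
Applying the thin-lens equation again with f_2 = -10 cm and d_o2 = -4.643 cm gives d_i2 = 8.667 cm.

8.67 cm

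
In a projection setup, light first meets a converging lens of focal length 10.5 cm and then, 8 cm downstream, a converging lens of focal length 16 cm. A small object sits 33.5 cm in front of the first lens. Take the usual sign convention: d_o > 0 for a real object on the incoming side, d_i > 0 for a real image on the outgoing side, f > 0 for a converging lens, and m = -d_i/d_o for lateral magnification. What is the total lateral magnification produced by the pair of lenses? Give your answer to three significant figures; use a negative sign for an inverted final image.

-0.314

First lens: d_i1 = 1/(1/10.5 - 1/33.5) = 15.293 cm.
m_1 = -(15.293)/33.5 = -0.4565.
Since 15.293 cm > 8 cm, the first image lies past the second lens and serves as a virtual object: d_o2 = L - d_i1 = -7.293 cm.
Second lens: d_i2 = 1/(1/16 - 1/(-7.293)) = 5.010 cm.
m_2 = -(5.010)/(-7.293) = 0.6869.
Overall magnification: m = m_1 m_2 = -0.3136.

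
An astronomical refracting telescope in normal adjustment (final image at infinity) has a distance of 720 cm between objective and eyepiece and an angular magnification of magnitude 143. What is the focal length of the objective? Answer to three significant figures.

In normal adjustment the tube length equals f_obj + f_eye and |M| = f_obj/f_eye.
So f_obj = 143 f_eye and 143 f_eye + f_eye = 720 cm, giving f_eye = 720/144 = 5.000 cm and f_obj = 715.000 cm.

715 cm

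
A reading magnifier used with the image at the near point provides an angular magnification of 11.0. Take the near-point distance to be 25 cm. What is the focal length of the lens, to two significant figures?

2.5 cm

For the image at the near point, M = 1 + D/f.
f = D/(M - 1) = 25/(11.0 - 1) = 2.500 cm.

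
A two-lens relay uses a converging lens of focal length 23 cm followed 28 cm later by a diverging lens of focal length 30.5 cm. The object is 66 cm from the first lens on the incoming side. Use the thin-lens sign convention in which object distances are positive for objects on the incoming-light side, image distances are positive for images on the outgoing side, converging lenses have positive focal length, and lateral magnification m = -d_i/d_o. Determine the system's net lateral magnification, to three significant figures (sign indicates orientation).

Lens 1: 1/d_i1 = 1/f_1 - 1/d_o1 = 1/23 - 1/66 = 0.02833 cm^-1, so d_i1 = 35.302 cm.
m_1 = -(35.302)/66 = -0.5349.
This image would form 35.302 cm past lens 1, i.e. 7.302 cm beyond lens 2, so it is a virtual object for lens 2: d_o2 = 28 - 35.302 = -7.302 cm.
Lens 2: 1/d_i2 = 1/f_2 - 1/d_o2 = 1/(-30.5) - 1/(-7.302) = 0.10416 cm^-1, so d_i2 = 9.601 cm.
m_2 = -(9.601)/(-7.302) = 1.3148.
The system's lateral magnification is m_1 m_2 = (-0.5349)(1.3148) = -0.7033.

-0.703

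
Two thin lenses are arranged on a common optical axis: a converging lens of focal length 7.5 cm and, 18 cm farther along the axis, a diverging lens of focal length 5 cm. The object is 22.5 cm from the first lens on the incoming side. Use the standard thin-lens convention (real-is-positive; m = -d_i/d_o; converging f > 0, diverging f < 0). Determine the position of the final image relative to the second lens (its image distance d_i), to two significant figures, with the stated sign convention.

-2.9 cm

Lens 1: 1/d_i1 = 1/f_1 - 1/d_o1 = 1/7.5 - 1/22.5 = 0.08889 cm^-1, so d_i1 = 11.250 cm.
That image sits 6.750 cm in front of the second lens, so d_o2 = 6.750 cm.
Lens 2: 1/d_i2 = 1/f_2 - 1/d_o2 = 1/(-5) - 1/(6.750) = -0.34815 cm^-1, so d_i2 = -2.872 cm.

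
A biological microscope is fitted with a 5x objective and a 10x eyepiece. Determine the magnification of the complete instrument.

The overall magnification of a compound microscope is the product of the objective and eyepiece magnifications:
M = M_obj x M_eye = 5 x 10 = 50.

50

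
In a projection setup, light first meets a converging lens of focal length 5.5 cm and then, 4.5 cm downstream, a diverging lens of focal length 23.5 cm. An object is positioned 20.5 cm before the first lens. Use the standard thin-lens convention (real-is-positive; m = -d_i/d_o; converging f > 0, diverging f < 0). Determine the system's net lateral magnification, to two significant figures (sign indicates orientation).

-0.42

First lens: d_i1 = 1/(1/5.5 - 1/20.5) = 7.517 cm.
m_1 = -(7.517)/20.5 = -0.3667.
This image would form 7.517 cm past lens 1, i.e. 3.017 cm beyond lens 2, so it is a virtual object for lens 2: d_o2 = 4.5 - 7.517 = -3.017 cm.
Second lens: d_i2 = 1/(1/(-23.5) - 1/(-3.017)) = 3.461 cm.
m_2 = -(3.461)/(-3.017) = 1.1473.
The system's lateral magnification is m_1 m_2 = (-0.3667)(1.1473) = -0.4207.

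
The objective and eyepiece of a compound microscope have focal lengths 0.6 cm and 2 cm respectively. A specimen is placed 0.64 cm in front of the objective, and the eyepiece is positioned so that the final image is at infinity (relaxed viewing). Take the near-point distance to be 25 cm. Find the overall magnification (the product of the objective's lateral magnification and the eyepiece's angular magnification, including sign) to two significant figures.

Objective: 1/d_i = 1/f_obj - 1/d_o = 1/0.6 - 1/0.64 = 0.10417 cm^-1, so d_i = 9.600 cm.
m_obj = -d_i/d_o = -9.600/0.64 = -15.000.
Eyepiece angular magnification (image at infinity): M_eye = D/f_e = 25/2 = 12.500.
Overall M = m_obj x M_eye = (-15.000)(12.500) = -187.50.

-190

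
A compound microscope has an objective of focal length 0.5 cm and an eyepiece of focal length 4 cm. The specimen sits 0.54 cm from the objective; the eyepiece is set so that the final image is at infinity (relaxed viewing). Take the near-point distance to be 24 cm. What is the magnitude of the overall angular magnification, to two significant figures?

Objective: 1/d_i = 1/f_obj - 1/d_o = 1/0.5 - 1/0.54 = 0.14815 cm^-1, so d_i = 6.750 cm.
m_obj = -d_i/d_o = -6.750/0.54 = -12.500.
Eyepiece angular magnification (image at infinity): M_eye = D/f_e = 24/4 = 6.000.
Overall M = m_obj x M_eye = (-12.500)(6.000) = -75.00.
|M| = 75.00.

75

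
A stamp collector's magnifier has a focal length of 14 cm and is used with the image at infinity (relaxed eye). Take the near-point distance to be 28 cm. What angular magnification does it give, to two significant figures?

M = D/f = 28/14 = 2.000.

2.0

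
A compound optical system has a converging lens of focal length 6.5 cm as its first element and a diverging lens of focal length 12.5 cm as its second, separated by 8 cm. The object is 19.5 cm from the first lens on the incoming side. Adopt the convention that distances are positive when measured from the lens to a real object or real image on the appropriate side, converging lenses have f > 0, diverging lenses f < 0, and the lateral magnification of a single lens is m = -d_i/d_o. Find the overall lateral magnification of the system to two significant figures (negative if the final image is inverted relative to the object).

Applying the thin-lens equation to the first lens, 1/6.5 = 1/19.5 + 1/d_i1, which gives d_i1 = 9.750 cm.
Its lateral magnification is m_1 = -d_i1/d_o1 = -(9.750)/19.5 = -0.5000.
Since 9.750 cm > 8 cm, the first image lies past the second lens and serves as a virtual object: d_o2 = L - d_i1 = -1.750 cm.
Applying the thin-lens equation again with f_2 = -12.5 cm and d_o2 = -1.750 cm gives d_i2 = 2.035 cm.
m_2 = -(2.035)/(-1.750) = 1.1628.
The system's lateral magnification is m_1 m_2 = (-0.5000)(1.1628) = -0.5814.

-0.58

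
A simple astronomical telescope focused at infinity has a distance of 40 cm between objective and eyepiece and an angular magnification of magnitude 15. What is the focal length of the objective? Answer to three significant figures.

In normal adjustment the tube length equals f_obj + f_eye and |M| = f_obj/f_eye.
So f_obj = 15 f_eye and 15 f_eye + f_eye = 40 cm, giving f_eye = 40/16 = 2.500 cm and f_obj = 37.500 cm.

37.5 cm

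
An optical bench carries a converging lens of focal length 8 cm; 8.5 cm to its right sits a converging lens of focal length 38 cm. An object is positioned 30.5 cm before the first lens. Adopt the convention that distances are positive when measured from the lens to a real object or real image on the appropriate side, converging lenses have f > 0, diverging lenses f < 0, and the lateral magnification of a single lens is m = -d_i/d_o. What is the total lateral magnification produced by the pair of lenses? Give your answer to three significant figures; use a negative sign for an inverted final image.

-0.335

Lens 1: 1/d_i1 = 1/f_1 - 1/d_o1 = 1/8 - 1/30.5 = 0.09221 cm^-1, so d_i1 = 10.844 cm.
m_1 = -(10.844)/30.5 = -0.3556.
Since 10.844 cm > 8.5 cm, the first image lies past the second lens and serves as a virtual object: d_o2 = L - d_i1 = -2.344 cm.
Lens 2: 1/d_i2 = 1/f_2 - 1/d_o2 = 1/38 - 1/(-2.344) = 0.45286 cm^-1, so d_i2 = 2.208 cm.
m_2 = -(2.208)/(-2.344) = 0.9419.
Overall magnification: m = m_1 m_2 = -0.3349.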